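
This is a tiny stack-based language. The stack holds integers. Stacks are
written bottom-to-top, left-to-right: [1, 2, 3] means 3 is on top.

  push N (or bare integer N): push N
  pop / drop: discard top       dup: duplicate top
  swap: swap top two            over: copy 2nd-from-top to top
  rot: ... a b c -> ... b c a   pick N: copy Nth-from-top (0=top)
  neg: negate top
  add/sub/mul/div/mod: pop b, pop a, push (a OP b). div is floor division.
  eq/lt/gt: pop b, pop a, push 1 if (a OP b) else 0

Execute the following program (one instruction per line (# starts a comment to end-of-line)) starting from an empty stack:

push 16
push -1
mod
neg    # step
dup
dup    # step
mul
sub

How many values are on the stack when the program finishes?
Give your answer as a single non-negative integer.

After 'push 16': stack = [16] (depth 1)
After 'push -1': stack = [16, -1] (depth 2)
After 'mod': stack = [0] (depth 1)
After 'neg': stack = [0] (depth 1)
After 'dup': stack = [0, 0] (depth 2)
After 'dup': stack = [0, 0, 0] (depth 3)
After 'mul': stack = [0, 0] (depth 2)
After 'sub': stack = [0] (depth 1)

Answer: 1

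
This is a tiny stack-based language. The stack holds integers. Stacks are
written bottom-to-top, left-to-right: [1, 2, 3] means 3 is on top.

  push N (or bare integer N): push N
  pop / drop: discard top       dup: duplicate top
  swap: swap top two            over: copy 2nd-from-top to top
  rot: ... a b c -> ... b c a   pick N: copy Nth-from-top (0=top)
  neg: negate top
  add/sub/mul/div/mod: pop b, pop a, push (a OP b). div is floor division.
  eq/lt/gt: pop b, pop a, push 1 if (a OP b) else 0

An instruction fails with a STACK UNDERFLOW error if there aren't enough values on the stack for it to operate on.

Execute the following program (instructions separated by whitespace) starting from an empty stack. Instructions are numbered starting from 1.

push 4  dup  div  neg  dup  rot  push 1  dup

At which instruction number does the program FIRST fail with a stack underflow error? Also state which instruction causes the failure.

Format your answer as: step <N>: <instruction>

Answer: step 6: rot

Derivation:
Step 1 ('push 4'): stack = [4], depth = 1
Step 2 ('dup'): stack = [4, 4], depth = 2
Step 3 ('div'): stack = [1], depth = 1
Step 4 ('neg'): stack = [-1], depth = 1
Step 5 ('dup'): stack = [-1, -1], depth = 2
Step 6 ('rot'): needs 3 value(s) but depth is 2 — STACK UNDERFLOW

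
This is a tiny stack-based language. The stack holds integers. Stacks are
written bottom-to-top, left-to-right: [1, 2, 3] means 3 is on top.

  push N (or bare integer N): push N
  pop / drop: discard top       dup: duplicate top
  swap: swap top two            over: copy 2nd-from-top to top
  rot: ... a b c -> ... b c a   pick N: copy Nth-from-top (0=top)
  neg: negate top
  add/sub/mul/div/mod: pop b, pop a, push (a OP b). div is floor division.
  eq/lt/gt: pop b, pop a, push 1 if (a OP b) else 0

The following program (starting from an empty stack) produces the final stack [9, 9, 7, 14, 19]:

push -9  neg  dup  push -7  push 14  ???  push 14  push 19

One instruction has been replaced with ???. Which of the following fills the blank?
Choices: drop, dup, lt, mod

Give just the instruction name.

Stack before ???: [9, 9, -7, 14]
Stack after ???:  [9, 9, 7]
Checking each choice:
  drop: produces [9, 9, -7, 14, 19]
  dup: produces [9, 9, -7, 14, 14, 14, 19]
  lt: produces [9, 9, 1, 14, 19]
  mod: MATCH


Answer: mod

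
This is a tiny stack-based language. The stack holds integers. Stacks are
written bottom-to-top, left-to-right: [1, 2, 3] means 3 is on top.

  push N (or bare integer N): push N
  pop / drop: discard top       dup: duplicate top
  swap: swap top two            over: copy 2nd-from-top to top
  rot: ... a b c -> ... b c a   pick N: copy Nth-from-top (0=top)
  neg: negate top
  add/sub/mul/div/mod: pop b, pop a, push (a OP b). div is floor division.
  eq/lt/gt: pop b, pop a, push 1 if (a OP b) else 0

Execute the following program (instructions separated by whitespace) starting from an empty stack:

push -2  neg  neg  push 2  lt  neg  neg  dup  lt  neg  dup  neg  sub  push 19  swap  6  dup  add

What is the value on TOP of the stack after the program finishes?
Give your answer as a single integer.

After 'push -2': [-2]
After 'neg': [2]
After 'neg': [-2]
After 'push 2': [-2, 2]
After 'lt': [1]
After 'neg': [-1]
After 'neg': [1]
After 'dup': [1, 1]
After 'lt': [0]
After 'neg': [0]
After 'dup': [0, 0]
After 'neg': [0, 0]
After 'sub': [0]
After 'push 19': [0, 19]
After 'swap': [19, 0]
After 'push 6': [19, 0, 6]
After 'dup': [19, 0, 6, 6]
After 'add': [19, 0, 12]

Answer: 12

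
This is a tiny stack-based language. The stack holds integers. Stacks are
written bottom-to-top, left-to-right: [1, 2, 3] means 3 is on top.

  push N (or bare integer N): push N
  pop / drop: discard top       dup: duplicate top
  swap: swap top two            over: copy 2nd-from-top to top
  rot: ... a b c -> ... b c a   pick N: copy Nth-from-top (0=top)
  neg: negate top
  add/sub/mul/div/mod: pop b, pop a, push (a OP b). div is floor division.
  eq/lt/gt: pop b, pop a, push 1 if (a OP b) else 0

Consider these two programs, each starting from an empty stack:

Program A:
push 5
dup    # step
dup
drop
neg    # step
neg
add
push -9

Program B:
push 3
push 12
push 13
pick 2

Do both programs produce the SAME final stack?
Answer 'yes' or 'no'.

Program A trace:
  After 'push 5': [5]
  After 'dup': [5, 5]
  After 'dup': [5, 5, 5]
  After 'drop': [5, 5]
  After 'neg': [5, -5]
  After 'neg': [5, 5]
  After 'add': [10]
  After 'push -9': [10, -9]
Program A final stack: [10, -9]

Program B trace:
  After 'push 3': [3]
  After 'push 12': [3, 12]
  After 'push 13': [3, 12, 13]
  After 'pick 2': [3, 12, 13, 3]
Program B final stack: [3, 12, 13, 3]
Same: no

Answer: no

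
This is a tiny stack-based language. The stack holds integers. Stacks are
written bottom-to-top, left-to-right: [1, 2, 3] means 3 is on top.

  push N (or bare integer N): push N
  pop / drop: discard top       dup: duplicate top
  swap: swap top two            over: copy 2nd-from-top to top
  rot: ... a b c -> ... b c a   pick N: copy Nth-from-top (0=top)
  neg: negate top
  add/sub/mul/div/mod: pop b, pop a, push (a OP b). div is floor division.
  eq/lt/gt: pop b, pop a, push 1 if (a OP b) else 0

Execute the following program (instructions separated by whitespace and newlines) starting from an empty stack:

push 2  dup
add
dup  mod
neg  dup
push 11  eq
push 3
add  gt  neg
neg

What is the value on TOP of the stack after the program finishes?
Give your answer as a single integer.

Answer: 0

Derivation:
After 'push 2': [2]
After 'dup': [2, 2]
After 'add': [4]
After 'dup': [4, 4]
After 'mod': [0]
After 'neg': [0]
After 'dup': [0, 0]
After 'push 11': [0, 0, 11]
After 'eq': [0, 0]
After 'push 3': [0, 0, 3]
After 'add': [0, 3]
After 'gt': [0]
After 'neg': [0]
After 'neg': [0]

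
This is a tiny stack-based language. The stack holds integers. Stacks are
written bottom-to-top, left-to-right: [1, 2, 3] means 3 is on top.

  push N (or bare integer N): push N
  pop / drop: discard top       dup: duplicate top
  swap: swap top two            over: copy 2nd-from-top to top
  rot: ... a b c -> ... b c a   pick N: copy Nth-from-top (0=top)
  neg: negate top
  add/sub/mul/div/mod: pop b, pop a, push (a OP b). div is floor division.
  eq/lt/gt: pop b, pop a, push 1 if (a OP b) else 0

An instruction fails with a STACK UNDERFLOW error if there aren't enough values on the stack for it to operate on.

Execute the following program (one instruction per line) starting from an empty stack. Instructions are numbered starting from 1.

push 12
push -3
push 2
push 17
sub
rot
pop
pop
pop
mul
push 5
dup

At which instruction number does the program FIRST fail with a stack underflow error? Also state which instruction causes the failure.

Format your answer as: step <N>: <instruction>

Step 1 ('push 12'): stack = [12], depth = 1
Step 2 ('push -3'): stack = [12, -3], depth = 2
Step 3 ('push 2'): stack = [12, -3, 2], depth = 3
Step 4 ('push 17'): stack = [12, -3, 2, 17], depth = 4
Step 5 ('sub'): stack = [12, -3, -15], depth = 3
Step 6 ('rot'): stack = [-3, -15, 12], depth = 3
Step 7 ('pop'): stack = [-3, -15], depth = 2
Step 8 ('pop'): stack = [-3], depth = 1
Step 9 ('pop'): stack = [], depth = 0
Step 10 ('mul'): needs 2 value(s) but depth is 0 — STACK UNDERFLOW

Answer: step 10: mul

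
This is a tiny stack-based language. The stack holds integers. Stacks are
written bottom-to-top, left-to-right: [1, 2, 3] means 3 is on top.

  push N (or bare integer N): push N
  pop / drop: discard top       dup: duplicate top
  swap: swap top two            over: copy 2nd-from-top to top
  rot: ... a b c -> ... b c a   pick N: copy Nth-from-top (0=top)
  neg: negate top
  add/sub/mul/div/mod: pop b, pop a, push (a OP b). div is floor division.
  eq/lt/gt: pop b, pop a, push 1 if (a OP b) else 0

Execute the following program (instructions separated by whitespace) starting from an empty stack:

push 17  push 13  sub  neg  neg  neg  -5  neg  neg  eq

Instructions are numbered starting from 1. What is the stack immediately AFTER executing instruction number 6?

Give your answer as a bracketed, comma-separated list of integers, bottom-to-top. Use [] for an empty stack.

Answer: [-4]

Derivation:
Step 1 ('push 17'): [17]
Step 2 ('push 13'): [17, 13]
Step 3 ('sub'): [4]
Step 4 ('neg'): [-4]
Step 5 ('neg'): [4]
Step 6 ('neg'): [-4]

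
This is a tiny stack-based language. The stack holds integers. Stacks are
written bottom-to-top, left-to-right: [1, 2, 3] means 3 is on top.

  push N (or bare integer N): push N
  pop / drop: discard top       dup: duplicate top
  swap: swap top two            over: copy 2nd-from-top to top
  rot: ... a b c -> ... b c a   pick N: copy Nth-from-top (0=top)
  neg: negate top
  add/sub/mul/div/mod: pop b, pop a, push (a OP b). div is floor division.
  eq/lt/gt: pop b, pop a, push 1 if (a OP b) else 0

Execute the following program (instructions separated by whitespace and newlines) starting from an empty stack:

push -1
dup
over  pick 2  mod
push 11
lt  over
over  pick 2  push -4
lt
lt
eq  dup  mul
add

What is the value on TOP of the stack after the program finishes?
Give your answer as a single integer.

Answer: 1

Derivation:
After 'push -1': [-1]
After 'dup': [-1, -1]
After 'over': [-1, -1, -1]
After 'pick 2': [-1, -1, -1, -1]
After 'mod': [-1, -1, 0]
After 'push 11': [-1, -1, 0, 11]
After 'lt': [-1, -1, 1]
After 'over': [-1, -1, 1, -1]
After 'over': [-1, -1, 1, -1, 1]
After 'pick 2': [-1, -1, 1, -1, 1, 1]
After 'push -4': [-1, -1, 1, -1, 1, 1, -4]
After 'lt': [-1, -1, 1, -1, 1, 0]
After 'lt': [-1, -1, 1, -1, 0]
After 'eq': [-1, -1, 1, 0]
After 'dup': [-1, -1, 1, 0, 0]
After 'mul': [-1, -1, 1, 0]
After 'add': [-1, -1, 1]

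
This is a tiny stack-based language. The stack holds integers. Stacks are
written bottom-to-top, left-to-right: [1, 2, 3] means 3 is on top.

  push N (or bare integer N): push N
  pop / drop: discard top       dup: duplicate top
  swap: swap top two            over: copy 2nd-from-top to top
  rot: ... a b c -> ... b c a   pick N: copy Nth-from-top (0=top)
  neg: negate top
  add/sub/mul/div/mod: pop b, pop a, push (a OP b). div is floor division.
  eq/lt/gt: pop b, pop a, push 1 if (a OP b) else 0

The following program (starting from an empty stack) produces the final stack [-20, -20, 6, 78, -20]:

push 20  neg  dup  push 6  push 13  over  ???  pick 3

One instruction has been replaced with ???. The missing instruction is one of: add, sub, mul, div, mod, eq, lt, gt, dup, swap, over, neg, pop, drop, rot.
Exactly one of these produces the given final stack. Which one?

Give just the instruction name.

Answer: mul

Derivation:
Stack before ???: [-20, -20, 6, 13, 6]
Stack after ???:  [-20, -20, 6, 78]
The instruction that transforms [-20, -20, 6, 13, 6] -> [-20, -20, 6, 78] is: mul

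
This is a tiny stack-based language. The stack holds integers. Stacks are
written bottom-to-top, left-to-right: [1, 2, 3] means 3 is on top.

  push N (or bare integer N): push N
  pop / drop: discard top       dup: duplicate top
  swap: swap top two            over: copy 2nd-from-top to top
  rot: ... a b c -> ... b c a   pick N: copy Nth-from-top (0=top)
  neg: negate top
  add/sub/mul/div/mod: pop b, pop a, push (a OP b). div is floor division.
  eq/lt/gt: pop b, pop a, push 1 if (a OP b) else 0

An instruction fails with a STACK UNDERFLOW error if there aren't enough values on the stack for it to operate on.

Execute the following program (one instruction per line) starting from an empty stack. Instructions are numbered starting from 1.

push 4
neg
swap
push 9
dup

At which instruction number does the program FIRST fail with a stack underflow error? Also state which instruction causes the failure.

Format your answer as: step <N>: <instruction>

Answer: step 3: swap

Derivation:
Step 1 ('push 4'): stack = [4], depth = 1
Step 2 ('neg'): stack = [-4], depth = 1
Step 3 ('swap'): needs 2 value(s) but depth is 1 — STACK UNDERFLOW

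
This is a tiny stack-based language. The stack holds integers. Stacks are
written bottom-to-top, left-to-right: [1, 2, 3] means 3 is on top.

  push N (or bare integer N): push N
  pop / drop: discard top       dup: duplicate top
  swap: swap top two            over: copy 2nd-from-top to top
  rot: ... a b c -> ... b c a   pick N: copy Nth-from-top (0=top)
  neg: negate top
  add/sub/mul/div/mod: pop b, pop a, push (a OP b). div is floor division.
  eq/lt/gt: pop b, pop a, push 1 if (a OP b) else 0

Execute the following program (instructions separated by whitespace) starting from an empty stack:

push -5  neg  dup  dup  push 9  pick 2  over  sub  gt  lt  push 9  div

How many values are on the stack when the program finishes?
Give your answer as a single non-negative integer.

Answer: 3

Derivation:
After 'push -5': stack = [-5] (depth 1)
After 'neg': stack = [5] (depth 1)
After 'dup': stack = [5, 5] (depth 2)
After 'dup': stack = [5, 5, 5] (depth 3)
After 'push 9': stack = [5, 5, 5, 9] (depth 4)
After 'pick 2': stack = [5, 5, 5, 9, 5] (depth 5)
After 'over': stack = [5, 5, 5, 9, 5, 9] (depth 6)
After 'sub': stack = [5, 5, 5, 9, -4] (depth 5)
After 'gt': stack = [5, 5, 5, 1] (depth 4)
After 'lt': stack = [5, 5, 0] (depth 3)
After 'push 9': stack = [5, 5, 0, 9] (depth 4)
After 'div': stack = [5, 5, 0] (depth 3)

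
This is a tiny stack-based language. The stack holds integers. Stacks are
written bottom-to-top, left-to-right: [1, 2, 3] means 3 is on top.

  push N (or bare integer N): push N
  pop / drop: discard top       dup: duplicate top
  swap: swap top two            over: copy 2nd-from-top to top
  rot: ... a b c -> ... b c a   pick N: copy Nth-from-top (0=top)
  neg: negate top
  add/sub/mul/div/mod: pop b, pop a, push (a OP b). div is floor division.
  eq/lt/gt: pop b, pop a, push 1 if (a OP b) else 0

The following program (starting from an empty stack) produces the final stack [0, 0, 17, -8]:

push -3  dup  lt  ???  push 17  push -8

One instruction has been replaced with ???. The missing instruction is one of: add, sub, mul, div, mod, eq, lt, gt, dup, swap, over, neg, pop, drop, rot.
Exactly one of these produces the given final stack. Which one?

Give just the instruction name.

Stack before ???: [0]
Stack after ???:  [0, 0]
The instruction that transforms [0] -> [0, 0] is: dup

Answer: dup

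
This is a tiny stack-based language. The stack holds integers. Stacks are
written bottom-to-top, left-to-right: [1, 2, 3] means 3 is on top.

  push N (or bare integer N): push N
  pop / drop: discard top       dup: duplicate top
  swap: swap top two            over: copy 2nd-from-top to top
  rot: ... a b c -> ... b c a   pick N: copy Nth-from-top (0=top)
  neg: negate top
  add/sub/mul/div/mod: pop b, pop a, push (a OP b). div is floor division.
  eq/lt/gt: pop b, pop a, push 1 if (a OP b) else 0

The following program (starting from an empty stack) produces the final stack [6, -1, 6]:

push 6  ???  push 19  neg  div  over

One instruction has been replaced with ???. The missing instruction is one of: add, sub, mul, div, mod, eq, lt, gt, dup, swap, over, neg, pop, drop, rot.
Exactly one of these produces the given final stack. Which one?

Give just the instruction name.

Answer: dup

Derivation:
Stack before ???: [6]
Stack after ???:  [6, 6]
The instruction that transforms [6] -> [6, 6] is: dup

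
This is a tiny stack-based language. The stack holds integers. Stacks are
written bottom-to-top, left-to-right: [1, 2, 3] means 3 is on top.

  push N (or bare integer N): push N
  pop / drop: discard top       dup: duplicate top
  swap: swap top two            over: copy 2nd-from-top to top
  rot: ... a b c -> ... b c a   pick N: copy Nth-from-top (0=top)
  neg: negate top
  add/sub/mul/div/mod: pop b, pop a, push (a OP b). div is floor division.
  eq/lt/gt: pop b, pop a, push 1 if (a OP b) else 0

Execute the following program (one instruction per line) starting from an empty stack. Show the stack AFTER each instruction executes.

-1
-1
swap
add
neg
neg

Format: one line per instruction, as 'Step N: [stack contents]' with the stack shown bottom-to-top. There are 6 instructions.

Step 1: [-1]
Step 2: [-1, -1]
Step 3: [-1, -1]
Step 4: [-2]
Step 5: [2]
Step 6: [-2]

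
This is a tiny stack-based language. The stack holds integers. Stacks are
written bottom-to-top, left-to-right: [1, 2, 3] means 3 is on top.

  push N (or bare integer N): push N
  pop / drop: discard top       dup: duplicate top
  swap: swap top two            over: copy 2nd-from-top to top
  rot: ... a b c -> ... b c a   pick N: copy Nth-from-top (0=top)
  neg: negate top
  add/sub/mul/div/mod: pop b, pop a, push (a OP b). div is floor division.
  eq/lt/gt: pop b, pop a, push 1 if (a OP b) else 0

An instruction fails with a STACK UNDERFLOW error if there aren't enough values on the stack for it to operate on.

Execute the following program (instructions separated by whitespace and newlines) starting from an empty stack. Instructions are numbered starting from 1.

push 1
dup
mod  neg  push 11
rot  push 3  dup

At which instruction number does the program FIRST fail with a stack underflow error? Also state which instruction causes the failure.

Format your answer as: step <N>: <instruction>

Answer: step 6: rot

Derivation:
Step 1 ('push 1'): stack = [1], depth = 1
Step 2 ('dup'): stack = [1, 1], depth = 2
Step 3 ('mod'): stack = [0], depth = 1
Step 4 ('neg'): stack = [0], depth = 1
Step 5 ('push 11'): stack = [0, 11], depth = 2
Step 6 ('rot'): needs 3 value(s) but depth is 2 — STACK UNDERFLOW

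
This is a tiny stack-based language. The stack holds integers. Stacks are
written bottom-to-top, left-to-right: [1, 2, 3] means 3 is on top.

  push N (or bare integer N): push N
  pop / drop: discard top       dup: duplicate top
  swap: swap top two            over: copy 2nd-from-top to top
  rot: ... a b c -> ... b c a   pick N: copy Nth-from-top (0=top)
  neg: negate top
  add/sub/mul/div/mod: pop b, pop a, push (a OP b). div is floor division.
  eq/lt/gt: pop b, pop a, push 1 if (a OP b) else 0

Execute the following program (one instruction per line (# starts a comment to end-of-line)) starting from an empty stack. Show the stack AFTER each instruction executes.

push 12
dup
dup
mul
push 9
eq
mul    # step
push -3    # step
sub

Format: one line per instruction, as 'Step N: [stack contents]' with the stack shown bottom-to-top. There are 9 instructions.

Step 1: [12]
Step 2: [12, 12]
Step 3: [12, 12, 12]
Step 4: [12, 144]
Step 5: [12, 144, 9]
Step 6: [12, 0]
Step 7: [0]
Step 8: [0, -3]
Step 9: [3]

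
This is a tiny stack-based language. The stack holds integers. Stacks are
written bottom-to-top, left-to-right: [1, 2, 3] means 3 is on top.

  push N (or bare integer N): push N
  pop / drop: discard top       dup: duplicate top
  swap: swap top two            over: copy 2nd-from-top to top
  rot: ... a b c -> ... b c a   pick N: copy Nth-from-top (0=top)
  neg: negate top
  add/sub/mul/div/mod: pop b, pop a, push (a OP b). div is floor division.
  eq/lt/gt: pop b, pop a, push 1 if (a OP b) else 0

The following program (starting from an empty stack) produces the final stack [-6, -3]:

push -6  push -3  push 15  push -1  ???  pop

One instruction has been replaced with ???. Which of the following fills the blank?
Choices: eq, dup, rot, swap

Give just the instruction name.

Answer: eq

Derivation:
Stack before ???: [-6, -3, 15, -1]
Stack after ???:  [-6, -3, 0]
Checking each choice:
  eq: MATCH
  dup: produces [-6, -3, 15, -1]
  rot: produces [-6, 15, -1]
  swap: produces [-6, -3, -1]


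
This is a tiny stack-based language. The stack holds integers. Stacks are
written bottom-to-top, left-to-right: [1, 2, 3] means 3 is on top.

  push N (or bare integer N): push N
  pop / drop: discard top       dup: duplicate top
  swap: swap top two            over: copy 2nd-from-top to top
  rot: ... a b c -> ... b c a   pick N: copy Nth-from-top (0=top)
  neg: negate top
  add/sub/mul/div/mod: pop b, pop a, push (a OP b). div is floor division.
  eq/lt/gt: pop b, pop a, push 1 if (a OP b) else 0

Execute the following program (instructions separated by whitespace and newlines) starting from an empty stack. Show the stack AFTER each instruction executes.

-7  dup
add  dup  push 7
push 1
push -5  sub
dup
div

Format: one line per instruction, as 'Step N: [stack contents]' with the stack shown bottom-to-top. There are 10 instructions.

Step 1: [-7]
Step 2: [-7, -7]
Step 3: [-14]
Step 4: [-14, -14]
Step 5: [-14, -14, 7]
Step 6: [-14, -14, 7, 1]
Step 7: [-14, -14, 7, 1, -5]
Step 8: [-14, -14, 7, 6]
Step 9: [-14, -14, 7, 6, 6]
Step 10: [-14, -14, 7, 1]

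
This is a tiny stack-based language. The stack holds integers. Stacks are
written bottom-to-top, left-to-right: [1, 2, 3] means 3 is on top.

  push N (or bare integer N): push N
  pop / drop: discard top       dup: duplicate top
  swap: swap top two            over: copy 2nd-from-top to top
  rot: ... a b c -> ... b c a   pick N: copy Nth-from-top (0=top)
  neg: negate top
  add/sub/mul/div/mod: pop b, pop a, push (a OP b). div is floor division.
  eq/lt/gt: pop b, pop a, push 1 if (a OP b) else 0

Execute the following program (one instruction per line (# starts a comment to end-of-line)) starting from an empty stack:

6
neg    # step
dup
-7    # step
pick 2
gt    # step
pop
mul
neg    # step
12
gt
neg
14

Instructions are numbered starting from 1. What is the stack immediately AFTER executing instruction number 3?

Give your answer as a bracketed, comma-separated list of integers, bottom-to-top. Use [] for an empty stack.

Step 1 ('6'): [6]
Step 2 ('neg'): [-6]
Step 3 ('dup'): [-6, -6]

Answer: [-6, -6]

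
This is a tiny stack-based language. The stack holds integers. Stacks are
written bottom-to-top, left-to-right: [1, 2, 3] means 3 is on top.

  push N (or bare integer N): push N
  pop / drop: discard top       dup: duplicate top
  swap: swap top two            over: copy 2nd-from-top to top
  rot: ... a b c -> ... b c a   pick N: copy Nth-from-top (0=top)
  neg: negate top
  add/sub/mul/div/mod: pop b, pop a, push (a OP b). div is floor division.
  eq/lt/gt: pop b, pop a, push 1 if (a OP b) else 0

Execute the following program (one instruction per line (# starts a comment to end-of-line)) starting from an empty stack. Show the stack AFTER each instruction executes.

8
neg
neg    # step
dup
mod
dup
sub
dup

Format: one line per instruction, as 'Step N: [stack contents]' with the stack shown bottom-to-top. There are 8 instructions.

Step 1: [8]
Step 2: [-8]
Step 3: [8]
Step 4: [8, 8]
Step 5: [0]
Step 6: [0, 0]
Step 7: [0]
Step 8: [0, 0]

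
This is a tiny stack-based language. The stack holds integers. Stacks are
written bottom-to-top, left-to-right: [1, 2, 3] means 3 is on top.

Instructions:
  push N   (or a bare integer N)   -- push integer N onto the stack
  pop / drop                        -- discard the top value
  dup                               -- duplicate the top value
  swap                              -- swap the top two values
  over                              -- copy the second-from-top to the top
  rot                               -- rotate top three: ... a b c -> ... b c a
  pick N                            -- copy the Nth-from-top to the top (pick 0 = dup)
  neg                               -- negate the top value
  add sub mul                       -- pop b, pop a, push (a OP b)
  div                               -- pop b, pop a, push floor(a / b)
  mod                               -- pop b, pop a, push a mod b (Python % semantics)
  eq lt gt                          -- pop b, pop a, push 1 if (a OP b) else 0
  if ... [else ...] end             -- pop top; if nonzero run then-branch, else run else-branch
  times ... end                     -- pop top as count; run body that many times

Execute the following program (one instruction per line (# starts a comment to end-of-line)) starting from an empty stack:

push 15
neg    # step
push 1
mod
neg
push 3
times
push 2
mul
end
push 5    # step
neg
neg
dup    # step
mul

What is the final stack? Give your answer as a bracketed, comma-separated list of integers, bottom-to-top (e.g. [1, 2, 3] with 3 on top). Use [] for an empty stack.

After 'push 15': [15]
After 'neg': [-15]
After 'push 1': [-15, 1]
After 'mod': [0]
After 'neg': [0]
After 'push 3': [0, 3]
After 'times': [0]
After 'push 2': [0, 2]
After 'mul': [0]
After 'push 2': [0, 2]
After 'mul': [0]
After 'push 2': [0, 2]
After 'mul': [0]
After 'push 5': [0, 5]
After 'neg': [0, -5]
After 'neg': [0, 5]
After 'dup': [0, 5, 5]
After 'mul': [0, 25]

Answer: [0, 25]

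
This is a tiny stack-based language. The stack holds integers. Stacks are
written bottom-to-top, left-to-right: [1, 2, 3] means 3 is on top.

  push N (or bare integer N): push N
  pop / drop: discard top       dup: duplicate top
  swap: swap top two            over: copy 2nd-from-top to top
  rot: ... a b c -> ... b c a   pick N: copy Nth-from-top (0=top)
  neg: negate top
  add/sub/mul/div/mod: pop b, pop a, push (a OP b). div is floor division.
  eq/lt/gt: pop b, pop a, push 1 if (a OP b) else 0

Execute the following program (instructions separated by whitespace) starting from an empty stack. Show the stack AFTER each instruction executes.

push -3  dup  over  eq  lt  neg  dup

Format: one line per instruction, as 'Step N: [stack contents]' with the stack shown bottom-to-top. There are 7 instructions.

Step 1: [-3]
Step 2: [-3, -3]
Step 3: [-3, -3, -3]
Step 4: [-3, 1]
Step 5: [1]
Step 6: [-1]
Step 7: [-1, -1]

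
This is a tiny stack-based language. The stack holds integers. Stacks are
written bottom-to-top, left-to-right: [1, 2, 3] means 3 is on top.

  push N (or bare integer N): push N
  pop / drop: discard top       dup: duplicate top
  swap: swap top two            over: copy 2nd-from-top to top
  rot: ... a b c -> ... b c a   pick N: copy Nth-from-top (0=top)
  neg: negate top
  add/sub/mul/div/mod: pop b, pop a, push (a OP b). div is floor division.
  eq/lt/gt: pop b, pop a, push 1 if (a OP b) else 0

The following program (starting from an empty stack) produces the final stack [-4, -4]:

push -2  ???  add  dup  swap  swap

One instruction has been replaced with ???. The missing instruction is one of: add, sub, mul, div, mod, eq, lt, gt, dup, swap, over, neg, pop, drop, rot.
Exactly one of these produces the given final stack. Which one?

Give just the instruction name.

Stack before ???: [-2]
Stack after ???:  [-2, -2]
The instruction that transforms [-2] -> [-2, -2] is: dup

Answer: dup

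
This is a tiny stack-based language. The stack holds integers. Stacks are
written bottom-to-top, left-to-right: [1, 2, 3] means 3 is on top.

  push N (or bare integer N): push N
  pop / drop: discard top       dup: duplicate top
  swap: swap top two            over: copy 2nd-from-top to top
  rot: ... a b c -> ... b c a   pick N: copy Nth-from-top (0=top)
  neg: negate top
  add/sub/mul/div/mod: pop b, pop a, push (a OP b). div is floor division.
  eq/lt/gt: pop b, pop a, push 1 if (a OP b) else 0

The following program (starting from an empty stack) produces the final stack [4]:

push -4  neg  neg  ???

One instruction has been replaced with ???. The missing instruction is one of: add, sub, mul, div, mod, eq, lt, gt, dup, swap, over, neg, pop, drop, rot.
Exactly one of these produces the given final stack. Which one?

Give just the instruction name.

Answer: neg

Derivation:
Stack before ???: [-4]
Stack after ???:  [4]
The instruction that transforms [-4] -> [4] is: neg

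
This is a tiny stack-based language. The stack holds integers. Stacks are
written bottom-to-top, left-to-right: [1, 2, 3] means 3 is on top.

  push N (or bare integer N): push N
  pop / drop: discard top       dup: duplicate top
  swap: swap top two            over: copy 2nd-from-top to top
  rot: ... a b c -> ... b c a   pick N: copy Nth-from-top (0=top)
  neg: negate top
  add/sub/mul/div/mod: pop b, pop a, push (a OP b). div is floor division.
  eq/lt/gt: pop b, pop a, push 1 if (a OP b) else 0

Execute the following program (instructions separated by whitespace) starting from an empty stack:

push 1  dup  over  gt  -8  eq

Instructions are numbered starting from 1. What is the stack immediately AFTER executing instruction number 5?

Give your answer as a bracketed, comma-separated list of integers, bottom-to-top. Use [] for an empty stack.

Answer: [1, 0, -8]

Derivation:
Step 1 ('push 1'): [1]
Step 2 ('dup'): [1, 1]
Step 3 ('over'): [1, 1, 1]
Step 4 ('gt'): [1, 0]
Step 5 ('-8'): [1, 0, -8]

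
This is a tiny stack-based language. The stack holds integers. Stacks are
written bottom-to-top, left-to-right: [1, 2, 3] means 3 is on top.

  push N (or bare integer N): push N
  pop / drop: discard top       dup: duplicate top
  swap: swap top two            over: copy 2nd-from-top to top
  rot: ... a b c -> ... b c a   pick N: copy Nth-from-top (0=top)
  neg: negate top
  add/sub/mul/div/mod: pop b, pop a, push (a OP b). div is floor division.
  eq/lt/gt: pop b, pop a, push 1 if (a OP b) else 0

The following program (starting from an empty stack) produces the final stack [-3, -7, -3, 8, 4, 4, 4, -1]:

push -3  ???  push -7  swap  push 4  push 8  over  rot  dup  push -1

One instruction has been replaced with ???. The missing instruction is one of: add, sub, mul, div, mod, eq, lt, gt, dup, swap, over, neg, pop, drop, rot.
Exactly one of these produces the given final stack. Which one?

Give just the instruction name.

Answer: dup

Derivation:
Stack before ???: [-3]
Stack after ???:  [-3, -3]
The instruction that transforms [-3] -> [-3, -3] is: dup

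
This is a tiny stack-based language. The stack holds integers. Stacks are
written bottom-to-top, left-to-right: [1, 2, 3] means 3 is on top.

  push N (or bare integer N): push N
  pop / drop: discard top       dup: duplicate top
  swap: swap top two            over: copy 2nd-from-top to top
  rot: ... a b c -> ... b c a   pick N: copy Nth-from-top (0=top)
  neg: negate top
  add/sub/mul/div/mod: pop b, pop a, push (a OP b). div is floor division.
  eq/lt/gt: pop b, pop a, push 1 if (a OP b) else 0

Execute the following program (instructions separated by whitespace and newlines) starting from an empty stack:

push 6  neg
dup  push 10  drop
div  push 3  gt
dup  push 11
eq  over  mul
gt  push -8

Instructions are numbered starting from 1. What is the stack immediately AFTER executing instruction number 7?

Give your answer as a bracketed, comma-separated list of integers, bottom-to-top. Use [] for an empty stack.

Step 1 ('push 6'): [6]
Step 2 ('neg'): [-6]
Step 3 ('dup'): [-6, -6]
Step 4 ('push 10'): [-6, -6, 10]
Step 5 ('drop'): [-6, -6]
Step 6 ('div'): [1]
Step 7 ('push 3'): [1, 3]

Answer: [1, 3]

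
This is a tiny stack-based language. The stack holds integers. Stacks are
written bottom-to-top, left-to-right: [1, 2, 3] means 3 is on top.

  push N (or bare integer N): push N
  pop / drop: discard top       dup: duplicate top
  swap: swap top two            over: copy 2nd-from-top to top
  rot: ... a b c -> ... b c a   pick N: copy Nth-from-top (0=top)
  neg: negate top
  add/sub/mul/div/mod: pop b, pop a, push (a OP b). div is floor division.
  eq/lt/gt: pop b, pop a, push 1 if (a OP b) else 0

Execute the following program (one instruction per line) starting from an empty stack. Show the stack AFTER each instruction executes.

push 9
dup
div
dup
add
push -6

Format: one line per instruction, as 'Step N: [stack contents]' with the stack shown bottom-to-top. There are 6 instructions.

Step 1: [9]
Step 2: [9, 9]
Step 3: [1]
Step 4: [1, 1]
Step 5: [2]
Step 6: [2, -6]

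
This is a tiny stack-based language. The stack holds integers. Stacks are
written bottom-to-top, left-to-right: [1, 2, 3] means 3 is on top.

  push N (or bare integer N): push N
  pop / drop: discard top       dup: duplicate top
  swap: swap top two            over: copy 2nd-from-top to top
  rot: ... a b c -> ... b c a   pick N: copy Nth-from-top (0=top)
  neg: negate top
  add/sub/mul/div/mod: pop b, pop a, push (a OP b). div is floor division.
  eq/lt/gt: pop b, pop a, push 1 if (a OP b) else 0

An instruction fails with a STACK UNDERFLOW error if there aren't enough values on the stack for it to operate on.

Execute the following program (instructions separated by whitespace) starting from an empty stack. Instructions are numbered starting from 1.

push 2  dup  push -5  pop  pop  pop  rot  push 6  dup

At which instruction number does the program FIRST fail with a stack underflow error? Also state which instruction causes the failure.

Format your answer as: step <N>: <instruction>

Step 1 ('push 2'): stack = [2], depth = 1
Step 2 ('dup'): stack = [2, 2], depth = 2
Step 3 ('push -5'): stack = [2, 2, -5], depth = 3
Step 4 ('pop'): stack = [2, 2], depth = 2
Step 5 ('pop'): stack = [2], depth = 1
Step 6 ('pop'): stack = [], depth = 0
Step 7 ('rot'): needs 3 value(s) but depth is 0 — STACK UNDERFLOW

Answer: step 7: rot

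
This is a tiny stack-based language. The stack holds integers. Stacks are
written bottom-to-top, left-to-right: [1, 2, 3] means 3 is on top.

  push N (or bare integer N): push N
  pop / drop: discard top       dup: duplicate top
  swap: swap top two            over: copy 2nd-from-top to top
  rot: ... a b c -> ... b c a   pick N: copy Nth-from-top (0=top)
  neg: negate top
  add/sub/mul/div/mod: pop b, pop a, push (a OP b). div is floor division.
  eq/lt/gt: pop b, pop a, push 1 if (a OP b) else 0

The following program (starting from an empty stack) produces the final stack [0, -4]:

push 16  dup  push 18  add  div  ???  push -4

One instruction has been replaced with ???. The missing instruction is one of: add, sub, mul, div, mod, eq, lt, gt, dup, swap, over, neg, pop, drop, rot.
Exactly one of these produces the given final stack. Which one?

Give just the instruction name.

Answer: neg

Derivation:
Stack before ???: [0]
Stack after ???:  [0]
The instruction that transforms [0] -> [0] is: neg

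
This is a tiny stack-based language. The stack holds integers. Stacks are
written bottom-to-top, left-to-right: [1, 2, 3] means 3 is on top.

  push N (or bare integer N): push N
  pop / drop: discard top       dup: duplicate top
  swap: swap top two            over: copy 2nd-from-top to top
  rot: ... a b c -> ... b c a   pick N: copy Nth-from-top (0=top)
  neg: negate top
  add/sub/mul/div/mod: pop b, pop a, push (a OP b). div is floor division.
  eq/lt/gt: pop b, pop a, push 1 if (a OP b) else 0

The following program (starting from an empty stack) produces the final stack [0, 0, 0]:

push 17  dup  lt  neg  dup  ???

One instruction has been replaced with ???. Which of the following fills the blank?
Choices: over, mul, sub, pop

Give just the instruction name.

Answer: over

Derivation:
Stack before ???: [0, 0]
Stack after ???:  [0, 0, 0]
Checking each choice:
  over: MATCH
  mul: produces [0]
  sub: produces [0]
  pop: produces [0]


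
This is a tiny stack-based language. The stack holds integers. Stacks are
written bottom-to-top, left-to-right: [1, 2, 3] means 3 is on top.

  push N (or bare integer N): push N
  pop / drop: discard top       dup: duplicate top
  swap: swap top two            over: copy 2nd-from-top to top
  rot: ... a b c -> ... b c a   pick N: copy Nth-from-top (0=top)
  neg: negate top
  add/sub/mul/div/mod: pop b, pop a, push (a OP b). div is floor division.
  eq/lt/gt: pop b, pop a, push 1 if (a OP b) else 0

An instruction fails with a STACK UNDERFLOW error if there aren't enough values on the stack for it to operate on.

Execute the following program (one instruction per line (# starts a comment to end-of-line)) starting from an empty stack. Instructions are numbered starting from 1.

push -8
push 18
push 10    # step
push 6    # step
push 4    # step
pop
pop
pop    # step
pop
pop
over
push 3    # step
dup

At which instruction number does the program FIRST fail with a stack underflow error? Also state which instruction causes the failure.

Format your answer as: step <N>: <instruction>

Step 1 ('push -8'): stack = [-8], depth = 1
Step 2 ('push 18'): stack = [-8, 18], depth = 2
Step 3 ('push 10'): stack = [-8, 18, 10], depth = 3
Step 4 ('push 6'): stack = [-8, 18, 10, 6], depth = 4
Step 5 ('push 4'): stack = [-8, 18, 10, 6, 4], depth = 5
Step 6 ('pop'): stack = [-8, 18, 10, 6], depth = 4
Step 7 ('pop'): stack = [-8, 18, 10], depth = 3
Step 8 ('pop'): stack = [-8, 18], depth = 2
Step 9 ('pop'): stack = [-8], depth = 1
Step 10 ('pop'): stack = [], depth = 0
Step 11 ('over'): needs 2 value(s) but depth is 0 — STACK UNDERFLOW

Answer: step 11: over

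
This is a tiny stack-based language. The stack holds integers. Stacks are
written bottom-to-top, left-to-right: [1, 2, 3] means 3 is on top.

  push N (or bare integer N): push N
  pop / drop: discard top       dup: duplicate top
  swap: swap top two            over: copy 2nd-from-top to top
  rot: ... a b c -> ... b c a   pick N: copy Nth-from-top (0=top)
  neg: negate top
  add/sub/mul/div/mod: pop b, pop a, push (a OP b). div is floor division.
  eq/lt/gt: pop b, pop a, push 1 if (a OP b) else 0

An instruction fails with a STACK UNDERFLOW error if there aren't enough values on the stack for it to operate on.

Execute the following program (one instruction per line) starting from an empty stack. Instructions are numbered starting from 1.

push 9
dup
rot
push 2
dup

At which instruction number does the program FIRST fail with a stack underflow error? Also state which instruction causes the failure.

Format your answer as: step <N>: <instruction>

Answer: step 3: rot

Derivation:
Step 1 ('push 9'): stack = [9], depth = 1
Step 2 ('dup'): stack = [9, 9], depth = 2
Step 3 ('rot'): needs 3 value(s) but depth is 2 — STACK UNDERFLOW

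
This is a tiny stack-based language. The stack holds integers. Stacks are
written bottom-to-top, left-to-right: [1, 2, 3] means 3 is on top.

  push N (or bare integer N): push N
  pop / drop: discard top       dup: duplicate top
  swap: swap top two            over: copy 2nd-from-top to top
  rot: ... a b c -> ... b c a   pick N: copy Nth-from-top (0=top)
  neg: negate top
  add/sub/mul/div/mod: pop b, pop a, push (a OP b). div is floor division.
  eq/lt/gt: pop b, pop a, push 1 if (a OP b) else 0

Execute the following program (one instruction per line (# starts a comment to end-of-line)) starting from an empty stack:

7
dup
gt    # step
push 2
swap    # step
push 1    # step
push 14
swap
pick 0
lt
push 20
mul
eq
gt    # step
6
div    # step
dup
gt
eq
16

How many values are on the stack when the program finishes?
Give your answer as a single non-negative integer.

Answer: 2

Derivation:
After 'push 7': stack = [7] (depth 1)
After 'dup': stack = [7, 7] (depth 2)
After 'gt': stack = [0] (depth 1)
After 'push 2': stack = [0, 2] (depth 2)
After 'swap': stack = [2, 0] (depth 2)
After 'push 1': stack = [2, 0, 1] (depth 3)
After 'push 14': stack = [2, 0, 1, 14] (depth 4)
After 'swap': stack = [2, 0, 14, 1] (depth 4)
After 'pick 0': stack = [2, 0, 14, 1, 1] (depth 5)
After 'lt': stack = [2, 0, 14, 0] (depth 4)
After 'push 20': stack = [2, 0, 14, 0, 20] (depth 5)
After 'mul': stack = [2, 0, 14, 0] (depth 4)
After 'eq': stack = [2, 0, 0] (depth 3)
After 'gt': stack = [2, 0] (depth 2)
After 'push 6': stack = [2, 0, 6] (depth 3)
After 'div': stack = [2, 0] (depth 2)
After 'dup': stack = [2, 0, 0] (depth 3)
After 'gt': stack = [2, 0] (depth 2)
After 'eq': stack = [0] (depth 1)
After 'push 16': stack = [0, 16] (depth 2)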